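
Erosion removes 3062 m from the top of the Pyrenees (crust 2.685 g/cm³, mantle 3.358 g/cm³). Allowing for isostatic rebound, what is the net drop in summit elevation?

614 m

Rebound u = e ρ_c/ρ_m = 3062 m × 2.685/3.358 = 2448 m.
Net surface drop = e − u = 3062 m − 2448 m = e (ρ_m − ρ_c)/ρ_m = 614 m.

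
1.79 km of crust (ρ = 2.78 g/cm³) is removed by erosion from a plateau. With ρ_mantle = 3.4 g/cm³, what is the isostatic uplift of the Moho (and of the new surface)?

1.46 km

Unloading: uplift u = e ρ_c/ρ_m = 1.79 km × 2.78/3.4 = 1.46 km.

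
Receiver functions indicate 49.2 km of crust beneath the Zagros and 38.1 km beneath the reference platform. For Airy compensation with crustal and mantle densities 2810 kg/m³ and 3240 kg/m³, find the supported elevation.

1.47 km

Excess crust Δ = 49.2 km − 38.1 km = 11.1 km, split between elevation h and root r with h + r = Δ.
Airy balance ρ_c h = (ρ_m − ρ_c) r gives r = h ρ_c/(ρ_m − ρ_c), so h (1 + ρ_c/(ρ_m − ρ_c)) = Δ, i.e. h = Δ (ρ_m − ρ_c)/ρ_m.
h = 11.1 km × 430/3240 = 1.47 km.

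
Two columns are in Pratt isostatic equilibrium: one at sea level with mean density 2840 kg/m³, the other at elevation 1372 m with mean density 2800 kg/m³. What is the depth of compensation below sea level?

ρ_ref D = ρ (D + h) → D (ρ_ref − ρ) = ρ h.
D = ρ h/(ρ_ref − ρ) = 2800 × 1372 m/(2840 − 2800) = 96000 m.

96000 m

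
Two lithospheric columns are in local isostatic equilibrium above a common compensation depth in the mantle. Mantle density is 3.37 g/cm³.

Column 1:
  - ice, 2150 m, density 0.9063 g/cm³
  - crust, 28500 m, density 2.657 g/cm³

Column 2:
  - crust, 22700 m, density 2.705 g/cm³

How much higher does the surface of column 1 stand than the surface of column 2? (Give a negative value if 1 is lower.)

For any compensation level in the mantle, the mantle terms cancel and isostasy reduces to e = (Σt_1 − Σt_2) − (Σ(ρt)_1 − Σ(ρt)_2) / ρ_m.
Σt_1 = 30650 m; Σt_2 = 22700 m; Σ(ρt)_1 = 77673.045; Σ(ρt)_2 = 61403.5 (in m·g/cm³).
e = (30650 − 22700) − (77673.045 − 61403.5) / 3.37 = 3120 m.

3120 m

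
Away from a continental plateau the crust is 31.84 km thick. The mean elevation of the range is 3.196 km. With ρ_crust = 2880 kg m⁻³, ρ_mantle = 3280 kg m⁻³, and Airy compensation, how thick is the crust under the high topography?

Root depth r = h ρ_c / (ρ_m − ρ_c) = 3.196 km × 2880 / 400 = 23.01 km.
Total thickness = T + h + r = 31.84 km + 3.196 km + 23.01 km = 58 km.

58 km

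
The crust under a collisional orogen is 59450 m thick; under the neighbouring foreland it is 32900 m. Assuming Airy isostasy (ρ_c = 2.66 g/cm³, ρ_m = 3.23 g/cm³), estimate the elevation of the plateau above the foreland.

4690 m

Excess crust Δ = 59450 m − 32900 m = 26550 m, split between elevation h and root r with h + r = Δ.
Airy balance ρ_c h = (ρ_m − ρ_c) r gives r = h ρ_c/(ρ_m − ρ_c), so h (1 + ρ_c/(ρ_m − ρ_c)) = Δ, i.e. h = Δ (ρ_m − ρ_c)/ρ_m.
h = 26550 m × 0.57/3.23 = 4690 m.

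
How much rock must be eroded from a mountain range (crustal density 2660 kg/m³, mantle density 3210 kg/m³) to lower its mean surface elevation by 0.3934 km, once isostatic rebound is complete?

Net drop Δ = e − u = e − e ρ_c/ρ_m = e (ρ_m − ρ_c)/ρ_m.
e = Δ ρ_m/(ρ_m − ρ_c) = 0.3934 km × 3210/550 = 2.3 km.

2.3 km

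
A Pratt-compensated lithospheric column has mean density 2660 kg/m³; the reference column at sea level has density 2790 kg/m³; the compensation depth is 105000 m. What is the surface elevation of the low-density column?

5130 m

ρ_ref D = ρ (D + h) → h = D (ρ_ref − ρ)/ρ.
h = 105000 m × (2790 − 2660)/2660 = 5130 m.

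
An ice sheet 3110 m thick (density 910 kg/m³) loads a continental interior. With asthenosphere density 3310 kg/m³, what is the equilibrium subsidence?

855 m

In Airy isostatic equilibrium: the ice load ρ_ice t is balanced by mantle displaced below, ρ_m s.
s = t ρ_ice / ρ_m = 3110 m × 910/3310 = 855 m.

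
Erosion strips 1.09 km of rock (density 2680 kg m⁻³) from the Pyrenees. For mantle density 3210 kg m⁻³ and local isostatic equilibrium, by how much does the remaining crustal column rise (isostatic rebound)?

0.91 km

Unloading: uplift u = e ρ_c/ρ_m = 1.09 km × 2680/3210 = 0.91 km.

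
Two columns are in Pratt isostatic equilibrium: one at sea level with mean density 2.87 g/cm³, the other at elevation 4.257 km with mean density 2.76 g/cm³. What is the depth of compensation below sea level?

ρ_ref D = ρ (D + h) → D (ρ_ref − ρ) = ρ h.
D = ρ h/(ρ_ref − ρ) = 2.76 × 4.257 km/(2.87 − 2.76) = 107 km.

107 km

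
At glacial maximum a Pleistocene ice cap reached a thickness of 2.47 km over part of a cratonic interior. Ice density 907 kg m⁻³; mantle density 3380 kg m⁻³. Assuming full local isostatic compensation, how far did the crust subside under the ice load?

0.663 km

For local isostatic compensation: the ice load ρ_ice t is balanced by mantle displaced below, ρ_m s.
s = t ρ_ice / ρ_m = 2.47 km × 907/3380 = 0.663 km.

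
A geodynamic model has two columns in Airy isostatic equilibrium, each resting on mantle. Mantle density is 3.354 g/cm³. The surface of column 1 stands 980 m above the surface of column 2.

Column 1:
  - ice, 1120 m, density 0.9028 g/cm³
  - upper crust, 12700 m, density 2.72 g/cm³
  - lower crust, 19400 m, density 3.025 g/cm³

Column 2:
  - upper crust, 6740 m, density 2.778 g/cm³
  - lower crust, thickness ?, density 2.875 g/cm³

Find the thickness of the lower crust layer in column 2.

20900 m

Take the compensation level at the base of the deeper column (depth z_c below the surface of column 1) and equate Σ ρ_i t_i down to z_c; mantle fills any gap and the z_c terms cancel.
Column 1: 1120×0.9028 + 12700×2.72 + 19400×3.025 + (z_c − 33220)×3.354
Column 2: 980×0 + 6740×2.778 + x×2.875 + (z_c − 980 − 6740 − x)×3.354
The z_c×3.354 term appears on both sides and cancels. Collect the known terms of each column as K = Σ(ρt)_known − 3.354 × (depth of known layers): K_1 = 94240.136 − 3.354×33220 = −17179.744; K_2 = 18723.72 − 3.354×(980 + 6740) = −7169.16.
Balance: K_1 = K_2 − x×(3.354 − 2.875), so x = (K_2 − K_1)/(3.354 − 2.875) = 10010.6/0.479 = 20900 m.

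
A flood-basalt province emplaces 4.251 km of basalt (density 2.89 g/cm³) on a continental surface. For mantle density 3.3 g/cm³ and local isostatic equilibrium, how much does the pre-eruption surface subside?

Subaerial loading: s = t ρ_load / ρ_m.
s = 4.251 km × 2.89/3.3 = 3.72 km.

3.72 km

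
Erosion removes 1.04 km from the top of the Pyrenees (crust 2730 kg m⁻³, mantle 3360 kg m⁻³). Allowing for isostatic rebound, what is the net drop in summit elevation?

Rebound u = e ρ_c/ρ_m = 1.04 km × 2730/3360 = 0.845 km.
Net surface drop = e − u = 1.04 km − 0.845 km = e (ρ_m − ρ_c)/ρ_m = 0.195 km.

0.195 km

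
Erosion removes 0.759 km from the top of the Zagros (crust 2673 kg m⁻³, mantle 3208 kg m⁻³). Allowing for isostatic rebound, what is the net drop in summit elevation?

Rebound u = e ρ_c/ρ_m = 0.759 km × 2673/3208 = 0.6324 km.
Net surface drop = e − u = 0.759 km − 0.6324 km = e (ρ_m − ρ_c)/ρ_m = 0.127 km.

0.127 km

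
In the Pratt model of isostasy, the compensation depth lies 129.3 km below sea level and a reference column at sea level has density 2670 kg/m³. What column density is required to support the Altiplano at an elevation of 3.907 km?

2590 kg/m³

Pratt balance: ρ_ref D = ρ (D + h).
ρ = ρ_ref D/(D + h) = 2670 × 129.3 km/(129.3 km + 3.907 km) = 2590 kg/m³.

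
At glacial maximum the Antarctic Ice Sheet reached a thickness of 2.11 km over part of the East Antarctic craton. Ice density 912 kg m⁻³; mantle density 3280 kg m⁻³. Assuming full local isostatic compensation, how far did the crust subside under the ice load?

0.587 km

Balancing pressure at the compensation depth: the ice load ρ_ice t is balanced by mantle displaced below, ρ_m s.
s = t ρ_ice / ρ_m = 2.11 km × 912/3280 = 0.587 km.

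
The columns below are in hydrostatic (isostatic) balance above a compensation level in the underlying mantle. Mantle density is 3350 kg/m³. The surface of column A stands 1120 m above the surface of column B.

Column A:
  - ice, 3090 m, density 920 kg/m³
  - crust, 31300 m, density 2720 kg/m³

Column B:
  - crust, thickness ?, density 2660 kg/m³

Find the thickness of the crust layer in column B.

Take the compensation level at the base of the deeper column (depth z_c below the surface of column A) and equate Σ ρ_i t_i down to z_c; mantle fills any gap and the z_c terms cancel.
Column A: 3090×920 + 31300×2720 + (z_c − 34390)×3350
Column B: 1120×0 + x×2660 + (z_c − 1120 − 0 − x)×3350
The z_c×3350 term appears on both sides and cancels. Collect the known terms of each column as K = Σ(ρt)_known − 3350 × (depth of known layers): K_A = 87978800 − 3350×34390 = −27227700; K_B = 0 − 3350×(1120 + 0) = −3752000.
Balance: K_A = K_B − x×(3350 − 2660), so x = (K_B − K_A)/(3350 − 2660) = 23475700/690 = 34000 m.

34000 m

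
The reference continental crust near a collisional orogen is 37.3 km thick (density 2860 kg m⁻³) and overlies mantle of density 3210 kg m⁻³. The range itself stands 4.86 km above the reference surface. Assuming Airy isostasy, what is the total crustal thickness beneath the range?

81.9 km

Root depth r = h ρ_c / (ρ_m − ρ_c) = 4.86 km × 2860 / 350 = 39.71 km.
Total thickness = T + h + r = 37.3 km + 4.86 km + 39.71 km = 81.9 km.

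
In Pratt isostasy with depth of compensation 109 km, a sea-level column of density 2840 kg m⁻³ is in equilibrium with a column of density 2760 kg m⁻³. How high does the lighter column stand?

ρ_ref D = ρ (D + h) → h = D (ρ_ref − ρ)/ρ.
h = 109 km × (2840 − 2760)/2760 = 3.16 km.

3.16 km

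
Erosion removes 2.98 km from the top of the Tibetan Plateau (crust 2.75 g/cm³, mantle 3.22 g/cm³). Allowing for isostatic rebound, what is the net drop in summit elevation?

0.435 km

Rebound u = e ρ_c/ρ_m = 2.98 km × 2.75/3.22 = 2.545 km.
Net surface drop = e − u = 2.98 km − 2.545 km = e (ρ_m − ρ_c)/ρ_m = 0.435 km.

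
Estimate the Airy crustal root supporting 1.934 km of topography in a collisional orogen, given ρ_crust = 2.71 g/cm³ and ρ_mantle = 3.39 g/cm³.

In Airy isostatic equilibrium: the weight of the topography is balanced by the buoyancy of the root, ρ_c h = (ρ_m − ρ_c) r.
r = h · ρ_c / (ρ_m − ρ_c) = 1.934 km × 2.71 / (3.39 − 2.71) = 7.71 km.

7.71 km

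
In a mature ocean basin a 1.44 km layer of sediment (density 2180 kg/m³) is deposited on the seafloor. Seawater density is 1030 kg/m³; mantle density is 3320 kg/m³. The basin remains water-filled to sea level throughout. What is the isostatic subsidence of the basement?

Submarine loading: the sediment displaces seawater, and the subsidence is in turn flooded, so s (ρ_m − ρ_w) = t (ρ_sed − ρ_w).
s = 1.44 km × (2180 − 1030) / (3320 − 1030) = 0.723 km.

0.723 km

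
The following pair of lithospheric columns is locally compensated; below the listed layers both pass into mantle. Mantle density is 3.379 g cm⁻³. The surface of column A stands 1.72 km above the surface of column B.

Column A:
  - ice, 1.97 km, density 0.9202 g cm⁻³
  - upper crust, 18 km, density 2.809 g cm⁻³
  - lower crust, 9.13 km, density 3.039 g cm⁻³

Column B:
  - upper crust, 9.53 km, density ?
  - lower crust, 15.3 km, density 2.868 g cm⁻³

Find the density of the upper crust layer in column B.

Take the compensation level at the base of the deeper column (depth z_c below the surface of column A) and equate Σ ρ_i t_i down to z_c; mantle fills any gap and the z_c terms cancel.
Column A: 1.97×0.9202 + 18×2.809 + 9.13×3.039 + (z_c − 29.1)×3.379
Column B: 1.72×0 + 9.53×ρ + 15.3×2.868 + (z_c − 1.72 − 24.83)×3.379
The z_c×3.379 term appears on both sides and cancels. Collect the known terms of each column as K = Σ(ρt)_known − 3.379 × (depth of known layers): K_A = 80.120864 − 3.379×29.1 = −18.208036; K_B = 43.8804 − 3.379×(1.72 + 24.83) = −45.83205.
Balance: K_A = K_B + 9.53×ρ, so ρ = (K_A − K_B)/9.53 = 27.624/9.53 = 2.9 g cm⁻³.

2.9 g cm⁻³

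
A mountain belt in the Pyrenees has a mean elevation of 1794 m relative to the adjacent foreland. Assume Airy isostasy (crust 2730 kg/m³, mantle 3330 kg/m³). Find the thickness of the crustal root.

In Airy isostatic equilibrium: the weight of the topography is balanced by the buoyancy of the root, ρ_c h = (ρ_m − ρ_c) r.
r = h · ρ_c / (ρ_m − ρ_c) = 1794 m × 2730 / (3330 − 2730) = 8160 m.

8160 m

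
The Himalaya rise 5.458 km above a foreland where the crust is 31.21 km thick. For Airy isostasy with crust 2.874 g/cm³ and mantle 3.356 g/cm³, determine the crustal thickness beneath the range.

69.2 km

Root depth r = h ρ_c / (ρ_m − ρ_c) = 5.458 km × 2.874 / 0.482 = 32.54 km.
Total thickness = T + h + r = 31.21 km + 5.458 km + 32.54 km = 69.2 km.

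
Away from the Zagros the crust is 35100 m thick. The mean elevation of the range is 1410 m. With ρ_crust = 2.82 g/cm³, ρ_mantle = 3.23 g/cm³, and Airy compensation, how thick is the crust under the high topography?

46200 m

Root depth r = h ρ_c / (ρ_m − ρ_c) = 1410 m × 2.82 / 0.41 = 9698 m.
Total thickness = T + h + r = 35100 m + 1410 m + 9698 m = 46200 m.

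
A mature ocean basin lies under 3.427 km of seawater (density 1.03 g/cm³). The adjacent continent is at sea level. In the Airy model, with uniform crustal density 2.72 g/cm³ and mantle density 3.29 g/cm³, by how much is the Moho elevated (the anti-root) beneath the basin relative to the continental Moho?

10.2 km

Isostatic balance requires: replacing crust with seawater at the top is compensated by replacing crust with mantle at the base: d (ρ_c − ρ_w) = a (ρ_m − ρ_c).
a = d (ρ_c − ρ_w)/(ρ_m − ρ_c) = 3.427 km × 1.69/0.57 = 10.2 km.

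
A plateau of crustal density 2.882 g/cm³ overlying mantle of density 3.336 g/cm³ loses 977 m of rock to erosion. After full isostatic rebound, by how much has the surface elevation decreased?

133 m

Rebound u = e ρ_c/ρ_m = 977 m × 2.882/3.336 = 844 m.
Net surface drop = e − u = 977 m − 844 m = e (ρ_m − ρ_c)/ρ_m = 133 m.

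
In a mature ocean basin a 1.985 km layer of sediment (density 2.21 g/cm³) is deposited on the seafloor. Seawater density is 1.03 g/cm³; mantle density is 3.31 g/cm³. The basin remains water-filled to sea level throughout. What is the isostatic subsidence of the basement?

1.03 km

Submarine loading: the sediment displaces seawater, and the subsidence is in turn flooded, so s (ρ_m − ρ_w) = t (ρ_sed − ρ_w).
s = 1.985 km × (2.21 − 1.03) / (3.31 − 1.03) = 1.03 km.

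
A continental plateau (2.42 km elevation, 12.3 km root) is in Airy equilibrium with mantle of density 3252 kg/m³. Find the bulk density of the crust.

2720 kg/m³

ρ_c h = (ρ_m − ρ_c) r → ρ_c (h + r) = ρ_m r → ρ_c = ρ_m r / (h + r).
ρ_c = 3252 × 12.3 km / (2.42 km + 12.3 km) = 2720 kg/m³.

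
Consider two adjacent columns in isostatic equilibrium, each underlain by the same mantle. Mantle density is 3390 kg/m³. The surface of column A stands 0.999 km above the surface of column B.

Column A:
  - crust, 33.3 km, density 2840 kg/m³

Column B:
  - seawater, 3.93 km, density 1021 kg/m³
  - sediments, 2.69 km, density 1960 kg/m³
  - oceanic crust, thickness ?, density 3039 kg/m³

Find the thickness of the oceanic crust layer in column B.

5.05 km

Take the compensation level at the base of the deeper column (depth z_c below the surface of column A) and equate Σ ρ_i t_i down to z_c; mantle fills any gap and the z_c terms cancel.
Column A: 33.3×2840 + (z_c − 33.3)×3390
Column B: 0.999×0 + 3.93×1021 + 2.69×1960 + x×3039 + (z_c − 0.999 − 6.62 − x)×3390
The z_c×3390 term appears on both sides and cancels. Collect the known terms of each column as K = Σ(ρt)_known − 3390 × (depth of known layers): K_A = 94572 − 3390×33.3 = −18315; K_B = 9284.93 − 3390×(0.999 + 6.62) = −16543.48.
Balance: K_A = K_B − x×(3390 − 3039), so x = (K_B − K_A)/(3390 − 3039) = 1771.52/351 = 5.05 km.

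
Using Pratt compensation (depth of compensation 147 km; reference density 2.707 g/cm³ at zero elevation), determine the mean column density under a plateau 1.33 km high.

Pratt balance: ρ_ref D = ρ (D + h).
ρ = ρ_ref D/(D + h) = 2.707 × 147 km/(147 km + 1.33 km) = 2.68 g/cm³.

2.68 g/cm³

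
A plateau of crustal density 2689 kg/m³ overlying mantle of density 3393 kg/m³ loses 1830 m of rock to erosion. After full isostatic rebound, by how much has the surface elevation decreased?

380 m

Rebound u = e ρ_c/ρ_m = 1830 m × 2689/3393 = 1450 m.
Net surface drop = e − u = 1830 m − 1450 m = e (ρ_m − ρ_c)/ρ_m = 380 m.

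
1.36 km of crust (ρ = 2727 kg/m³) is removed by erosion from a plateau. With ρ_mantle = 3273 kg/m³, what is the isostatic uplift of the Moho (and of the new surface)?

Unloading: uplift u = e ρ_c/ρ_m = 1.36 km × 2727/3273 = 1.13 km.

1.13 km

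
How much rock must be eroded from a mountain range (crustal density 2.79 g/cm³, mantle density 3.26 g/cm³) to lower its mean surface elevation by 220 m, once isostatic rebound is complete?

Net drop Δ = e − u = e − e ρ_c/ρ_m = e (ρ_m − ρ_c)/ρ_m.
e = Δ ρ_m/(ρ_m − ρ_c) = 220 m × 3.26/0.47 = 1530 m.

1530 m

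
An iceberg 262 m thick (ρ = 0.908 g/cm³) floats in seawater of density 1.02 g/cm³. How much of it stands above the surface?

Floating equilibrium: submerged depth d = t ρ_obj/ρ_fluid = 262 m × 0.908/1.02 = 233.2 m.
Freeboard = t − d = 262 m − 233.2 m = 28.8 m.

28.8 m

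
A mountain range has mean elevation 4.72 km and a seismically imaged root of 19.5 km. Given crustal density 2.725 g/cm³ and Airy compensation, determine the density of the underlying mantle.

Airy balance: ρ_c h = (ρ_m − ρ_c) r → ρ_m = ρ_c (1 + h/r).
ρ_m = 2.725 × (1 + 4.72 km/19.5 km) = 3.38 g/cm³.

3.38 g/cm³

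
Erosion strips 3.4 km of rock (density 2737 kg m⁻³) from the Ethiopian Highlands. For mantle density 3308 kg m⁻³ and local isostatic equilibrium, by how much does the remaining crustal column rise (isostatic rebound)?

2.81 km

Unloading: uplift u = e ρ_c/ρ_m = 3.4 km × 2737/3308 = 2.81 km.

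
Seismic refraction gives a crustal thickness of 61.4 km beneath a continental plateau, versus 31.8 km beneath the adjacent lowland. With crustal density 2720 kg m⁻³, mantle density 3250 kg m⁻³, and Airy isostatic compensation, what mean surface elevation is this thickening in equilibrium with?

4.83 km

Excess crust Δ = 61.4 km − 31.8 km = 29.6 km, split between elevation h and root r with h + r = Δ.
Airy balance ρ_c h = (ρ_m − ρ_c) r gives r = h ρ_c/(ρ_m − ρ_c), so h (1 + ρ_c/(ρ_m − ρ_c)) = Δ, i.e. h = Δ (ρ_m − ρ_c)/ρ_m.
h = 29.6 km × 530/3250 = 4.83 km.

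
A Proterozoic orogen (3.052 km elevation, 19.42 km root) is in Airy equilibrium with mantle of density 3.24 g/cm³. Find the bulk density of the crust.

ρ_c h = (ρ_m − ρ_c) r → ρ_c (h + r) = ρ_m r → ρ_c = ρ_m r / (h + r).
ρ_c = 3.24 × 19.42 km / (3.052 km + 19.42 km) = 2.8 g/cm³.

2.8 g/cm³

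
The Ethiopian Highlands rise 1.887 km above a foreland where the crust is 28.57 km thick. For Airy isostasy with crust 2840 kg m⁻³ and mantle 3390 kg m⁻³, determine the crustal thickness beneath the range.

Root depth r = h ρ_c / (ρ_m − ρ_c) = 1.887 km × 2840 / 550 = 9.744 km.
Total thickness = T + h + r = 28.57 km + 1.887 km + 9.744 km = 40.2 km.

40.2 km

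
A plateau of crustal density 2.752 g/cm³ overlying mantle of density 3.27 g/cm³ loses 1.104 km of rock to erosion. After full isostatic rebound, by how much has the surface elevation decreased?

Rebound u = e ρ_c/ρ_m = 1.104 km × 2.752/3.27 = 0.9291 km.
Net surface drop = e − u = 1.104 km − 0.9291 km = e (ρ_m − ρ_c)/ρ_m = 0.175 km.

0.175 km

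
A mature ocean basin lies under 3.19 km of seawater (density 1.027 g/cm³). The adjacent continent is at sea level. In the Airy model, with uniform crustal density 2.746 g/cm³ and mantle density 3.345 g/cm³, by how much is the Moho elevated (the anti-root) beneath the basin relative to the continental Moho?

In Airy isostatic equilibrium: replacing crust with seawater at the top is compensated by replacing crust with mantle at the base: d (ρ_c − ρ_w) = a (ρ_m − ρ_c).
a = d (ρ_c − ρ_w)/(ρ_m − ρ_c) = 3.19 km × 1.719/0.599 = 9.15 km.

9.15 km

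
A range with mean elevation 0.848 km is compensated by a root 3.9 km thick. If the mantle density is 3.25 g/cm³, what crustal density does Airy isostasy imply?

ρ_c h = (ρ_m − ρ_c) r → ρ_c (h + r) = ρ_m r → ρ_c = ρ_m r / (h + r).
ρ_c = 3.25 × 3.9 km / (0.848 km + 3.9 km) = 2.67 g/cm³.

2.67 g/cm³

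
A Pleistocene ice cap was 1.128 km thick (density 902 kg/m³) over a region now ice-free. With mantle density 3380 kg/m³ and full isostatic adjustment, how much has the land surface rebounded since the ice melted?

0.301 km

Removing the load lets mantle flow back in; uplift u satisfies ρ_ice t = ρ_m u.
u = t ρ_ice/ρ_m = 1.128 km × 902/3380 = 0.301 km.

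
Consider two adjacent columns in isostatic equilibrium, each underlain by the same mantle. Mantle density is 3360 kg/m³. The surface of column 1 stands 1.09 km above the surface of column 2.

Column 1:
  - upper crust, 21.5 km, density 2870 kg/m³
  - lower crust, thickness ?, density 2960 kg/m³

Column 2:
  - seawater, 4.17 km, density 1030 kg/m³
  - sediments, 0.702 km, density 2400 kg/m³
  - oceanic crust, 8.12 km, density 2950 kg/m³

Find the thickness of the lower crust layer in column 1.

17.1 km

Take the compensation level at the base of the deeper column (depth z_c below the surface of column 1) and equate Σ ρ_i t_i down to z_c; mantle fills any gap and the z_c terms cancel.
Column 1: 21.5×2870 + x×2960 + (z_c − 21.5 − x)×3360
Column 2: 1.09×0 + 4.17×1030 + 0.702×2400 + 8.12×2950 + (z_c − 1.09 − 12.992)×3360
The z_c×3360 term appears on both sides and cancels. Collect the known terms of each column as K = Σ(ρt)_known − 3360 × (depth of known layers): K_1 = 61705 − 3360×21.5 = −10535; K_2 = 29933.9 − 3360×(1.09 + 12.992) = −17381.62.
Balance: K_1 − x×(3360 − 2960) = K_2, so x = (K_1 − K_2)/(3360 − 2960) = 6846.62/400 = 17.1 km.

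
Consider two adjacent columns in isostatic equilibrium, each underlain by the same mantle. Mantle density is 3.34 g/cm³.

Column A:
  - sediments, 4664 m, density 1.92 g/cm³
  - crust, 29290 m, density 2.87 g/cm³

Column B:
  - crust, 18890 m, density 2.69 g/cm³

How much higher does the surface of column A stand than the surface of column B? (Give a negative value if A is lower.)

2430 m

For any compensation level in the mantle, the mantle terms cancel and isostasy reduces to e = (Σt_A − Σt_B) − (Σ(ρt)_A − Σ(ρt)_B) / ρ_m.
Σt_A = 33954 m; Σt_B = 18890 m; Σ(ρt)_A = 93017.18; Σ(ρt)_B = 50814.1 (in m·g/cm³).
e = (33954 − 18890) − (93017.18 − 50814.1) / 3.34 = 2430 m.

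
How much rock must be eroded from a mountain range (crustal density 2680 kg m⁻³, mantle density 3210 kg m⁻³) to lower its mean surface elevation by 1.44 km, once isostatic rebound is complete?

Net drop Δ = e − u = e − e ρ_c/ρ_m = e (ρ_m − ρ_c)/ρ_m.
e = Δ ρ_m/(ρ_m − ρ_c) = 1.44 km × 3210/530 = 8.72 km.

8.72 km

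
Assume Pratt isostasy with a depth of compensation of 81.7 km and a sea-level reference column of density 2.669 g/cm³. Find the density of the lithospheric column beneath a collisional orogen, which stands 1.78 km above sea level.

2.61 g/cm³

Pratt balance: ρ_ref D = ρ (D + h).
ρ = ρ_ref D/(D + h) = 2.669 × 81.7 km/(81.7 km + 1.78 km) = 2.61 g/cm³.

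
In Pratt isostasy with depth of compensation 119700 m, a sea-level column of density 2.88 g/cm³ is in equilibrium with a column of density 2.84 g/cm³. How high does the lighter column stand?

1690 m

ρ_ref D = ρ (D + h) → h = D (ρ_ref − ρ)/ρ.
h = 119700 m × (2.88 − 2.84)/2.84 = 1690 m.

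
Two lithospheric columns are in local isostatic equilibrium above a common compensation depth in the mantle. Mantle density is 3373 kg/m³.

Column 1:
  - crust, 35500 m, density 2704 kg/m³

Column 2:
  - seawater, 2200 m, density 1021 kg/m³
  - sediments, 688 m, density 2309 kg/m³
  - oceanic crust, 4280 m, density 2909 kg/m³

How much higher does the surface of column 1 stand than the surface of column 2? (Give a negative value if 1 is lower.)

4700 m

For any compensation level in the mantle, the mantle terms cancel and isostasy reduces to e = (Σt_1 − Σt_2) − (Σ(ρt)_1 − Σ(ρt)_2) / ρ_m.
Σt_1 = 35500 m; Σt_2 = 7168 m; Σ(ρt)_1 = 95992000; Σ(ρt)_2 = 16285312 (in m·kg/m³).
e = (35500 − 7168) − (95992000 − 16285312) / 3373 = 4700 m.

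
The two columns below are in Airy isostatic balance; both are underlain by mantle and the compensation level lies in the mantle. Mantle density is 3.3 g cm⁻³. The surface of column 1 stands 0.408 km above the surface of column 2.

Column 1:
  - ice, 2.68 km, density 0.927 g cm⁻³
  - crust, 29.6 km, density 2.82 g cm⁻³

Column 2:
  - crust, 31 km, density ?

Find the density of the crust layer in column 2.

2.68 g cm⁻³

Take the compensation level at the base of the deeper column (depth z_c below the surface of column 1) and equate Σ ρ_i t_i down to z_c; mantle fills any gap and the z_c terms cancel.
Column 1: 2.68×0.927 + 29.6×2.82 + (z_c − 32.28)×3.3
Column 2: 0.408×0 + 31×ρ + (z_c − 0.408 − 31)×3.3
The z_c×3.3 term appears on both sides and cancels. Collect the known terms of each column as K = Σ(ρt)_known − 3.3 × (depth of known layers): K_1 = 85.95636 − 3.3×32.28 = −20.56764; K_2 = 0 − 3.3×(0.408 + 31) = −103.6464.
Balance: K_1 = K_2 + 31×ρ, so ρ = (K_1 − K_2)/31 = 83.0788/31 = 2.68 g cm⁻³.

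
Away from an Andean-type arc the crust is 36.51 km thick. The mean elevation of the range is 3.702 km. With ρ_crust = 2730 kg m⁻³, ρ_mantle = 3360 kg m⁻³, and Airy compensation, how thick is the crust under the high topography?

Root depth r = h ρ_c / (ρ_m − ρ_c) = 3.702 km × 2730 / 630 = 16.04 km.
Total thickness = T + h + r = 36.51 km + 3.702 km + 16.04 km = 56.3 km.

56.3 km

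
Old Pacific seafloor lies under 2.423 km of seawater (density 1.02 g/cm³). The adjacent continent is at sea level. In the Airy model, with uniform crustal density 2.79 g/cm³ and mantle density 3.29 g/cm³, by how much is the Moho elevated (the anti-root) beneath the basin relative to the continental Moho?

For local isostatic compensation: replacing crust with seawater at the top is compensated by replacing crust with mantle at the base: d (ρ_c − ρ_w) = a (ρ_m − ρ_c).
a = d (ρ_c − ρ_w)/(ρ_m − ρ_c) = 2.423 km × 1.77/0.5 = 8.58 km.

8.58 km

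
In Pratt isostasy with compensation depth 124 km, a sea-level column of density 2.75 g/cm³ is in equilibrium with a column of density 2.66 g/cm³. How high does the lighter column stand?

4.2 km

ρ_ref D = ρ (D + h) → h = D (ρ_ref − ρ)/ρ.
h = 124 km × (2.75 − 2.66)/2.66 = 4.2 km.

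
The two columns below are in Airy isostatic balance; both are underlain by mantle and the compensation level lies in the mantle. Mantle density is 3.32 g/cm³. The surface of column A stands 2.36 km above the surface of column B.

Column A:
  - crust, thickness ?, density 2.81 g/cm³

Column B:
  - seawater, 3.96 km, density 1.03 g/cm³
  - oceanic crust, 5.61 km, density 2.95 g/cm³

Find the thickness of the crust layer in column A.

37.2 km

Take the compensation level at the base of the deeper column (depth z_c below the surface of column A) and equate Σ ρ_i t_i down to z_c; mantle fills any gap and the z_c terms cancel.
Column A: x×2.81 + (z_c − 0 − x)×3.32
Column B: 2.36×0 + 3.96×1.03 + 5.61×2.95 + (z_c − 2.36 − 9.57)×3.32
The z_c×3.32 term appears on both sides and cancels. Collect the known terms of each column as K = Σ(ρt)_known − 3.32 × (depth of known layers): K_A = 0 − 3.32×0 = 0; K_B = 20.6283 − 3.32×(2.36 + 9.57) = −18.9793.
Balance: K_A − x×(3.32 − 2.81) = K_B, so x = (K_A − K_B)/(3.32 − 2.81) = 18.9793/0.51 = 37.2 km.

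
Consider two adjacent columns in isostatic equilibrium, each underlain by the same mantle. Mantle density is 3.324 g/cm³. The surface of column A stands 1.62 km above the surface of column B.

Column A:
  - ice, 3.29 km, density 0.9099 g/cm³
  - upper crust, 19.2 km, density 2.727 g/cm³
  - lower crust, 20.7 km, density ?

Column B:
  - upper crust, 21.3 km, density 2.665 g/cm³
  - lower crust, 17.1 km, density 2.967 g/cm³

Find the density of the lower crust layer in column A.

3.03 g/cm³

Take the compensation level at the base of the deeper column (depth z_c below the surface of column A) and equate Σ ρ_i t_i down to z_c; mantle fills any gap and the z_c terms cancel.
Column A: 3.29×0.9099 + 19.2×2.727 + 20.7×ρ + (z_c − 43.19)×3.324
Column B: 1.62×0 + 21.3×2.665 + 17.1×2.967 + (z_c − 1.62 − 38.4)×3.324
The z_c×3.324 term appears on both sides and cancels. Collect the known terms of each column as K = Σ(ρt)_known − 3.324 × (depth of known layers): K_A = 55.351971 − 3.324×43.19 = −88.211589; K_B = 107.5002 − 3.324×(1.62 + 38.4) = −25.52628.
Balance: K_A + 20.7×ρ = K_B, so ρ = (K_B − K_A)/20.7 = 62.6853/20.7 = 3.03 g/cm³.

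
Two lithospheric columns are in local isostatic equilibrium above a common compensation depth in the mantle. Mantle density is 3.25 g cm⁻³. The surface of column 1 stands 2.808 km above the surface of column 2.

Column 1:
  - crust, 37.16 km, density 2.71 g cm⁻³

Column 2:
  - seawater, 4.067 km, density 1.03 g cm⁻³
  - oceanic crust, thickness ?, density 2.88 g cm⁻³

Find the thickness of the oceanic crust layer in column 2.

Take the compensation level at the base of the deeper column (depth z_c below the surface of column 1) and equate Σ ρ_i t_i down to z_c; mantle fills any gap and the z_c terms cancel.
Column 1: 37.16×2.71 + (z_c − 37.16)×3.25
Column 2: 2.808×0 + 4.067×1.03 + x×2.88 + (z_c − 2.808 − 4.067 − x)×3.25
The z_c×3.25 term appears on both sides and cancels. Collect the known terms of each column as K = Σ(ρt)_known − 3.25 × (depth of known layers): K_1 = 100.7036 − 3.25×37.16 = −20.0664; K_2 = 4.18901 − 3.25×(2.808 + 4.067) = −18.15474.
Balance: K_1 = K_2 − x×(3.25 − 2.88), so x = (K_2 − K_1)/(3.25 − 2.88) = 1.91166/0.37 = 5.17 km.

5.17 km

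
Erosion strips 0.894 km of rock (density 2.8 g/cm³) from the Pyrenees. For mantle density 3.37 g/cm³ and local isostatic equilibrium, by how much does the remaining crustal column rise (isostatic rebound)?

Unloading: uplift u = e ρ_c/ρ_m = 0.894 km × 2.8/3.37 = 0.743 km.

0.743 km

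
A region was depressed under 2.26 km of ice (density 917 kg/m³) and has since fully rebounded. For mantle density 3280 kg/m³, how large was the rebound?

0.632 km

Removing the load lets mantle flow back in; uplift u satisfies ρ_ice t = ρ_m u.
u = t ρ_ice/ρ_m = 2.26 km × 917/3280 = 0.632 km.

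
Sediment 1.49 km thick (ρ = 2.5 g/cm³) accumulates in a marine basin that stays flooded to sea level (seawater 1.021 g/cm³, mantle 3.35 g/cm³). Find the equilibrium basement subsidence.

Submarine loading: the sediment displaces seawater, and the subsidence is in turn flooded, so s (ρ_m − ρ_w) = t (ρ_sed − ρ_w).
s = 1.49 km × (2.5 − 1.021) / (3.35 − 1.021) = 0.946 km.

0.946 km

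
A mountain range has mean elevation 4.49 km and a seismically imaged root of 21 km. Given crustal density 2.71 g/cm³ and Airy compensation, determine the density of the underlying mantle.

3.29 g/cm³

Airy balance: ρ_c h = (ρ_m − ρ_c) r → ρ_m = ρ_c (1 + h/r).
ρ_m = 2.71 × (1 + 4.49 km/21 km) = 3.29 g/cm³.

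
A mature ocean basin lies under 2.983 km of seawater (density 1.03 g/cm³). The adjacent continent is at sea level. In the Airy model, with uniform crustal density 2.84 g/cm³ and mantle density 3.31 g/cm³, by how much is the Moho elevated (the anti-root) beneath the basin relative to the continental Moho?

11.5 km

Isostatic balance requires: replacing crust with seawater at the top is compensated by replacing crust with mantle at the base: d (ρ_c − ρ_w) = a (ρ_m − ρ_c).
a = d (ρ_c − ρ_w)/(ρ_m − ρ_c) = 2.983 km × 1.81/0.47 = 11.5 km.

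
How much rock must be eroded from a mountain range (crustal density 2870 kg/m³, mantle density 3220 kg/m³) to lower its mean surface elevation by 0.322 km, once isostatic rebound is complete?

2.96 km

Net drop Δ = e − u = e − e ρ_c/ρ_m = e (ρ_m − ρ_c)/ρ_m.
e = Δ ρ_m/(ρ_m − ρ_c) = 0.322 km × 3220/350 = 2.96 km.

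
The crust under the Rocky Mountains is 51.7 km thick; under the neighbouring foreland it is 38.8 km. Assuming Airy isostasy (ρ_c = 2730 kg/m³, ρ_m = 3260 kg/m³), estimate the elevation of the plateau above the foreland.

Excess crust Δ = 51.7 km − 38.8 km = 12.9 km, split between elevation h and root r with h + r = Δ.
Airy balance ρ_c h = (ρ_m − ρ_c) r gives r = h ρ_c/(ρ_m − ρ_c), so h (1 + ρ_c/(ρ_m − ρ_c)) = Δ, i.e. h = Δ (ρ_m − ρ_c)/ρ_m.
h = 12.9 km × 530/3260 = 2.1 km.

2.1 km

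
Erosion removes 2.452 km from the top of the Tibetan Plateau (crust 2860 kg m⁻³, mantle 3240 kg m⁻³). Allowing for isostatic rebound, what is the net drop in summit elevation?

Rebound u = e ρ_c/ρ_m = 2.452 km × 2860/3240 = 2.164 km.
Net surface drop = e − u = 2.452 km − 2.164 km = e (ρ_m − ρ_c)/ρ_m = 0.288 km.

0.288 km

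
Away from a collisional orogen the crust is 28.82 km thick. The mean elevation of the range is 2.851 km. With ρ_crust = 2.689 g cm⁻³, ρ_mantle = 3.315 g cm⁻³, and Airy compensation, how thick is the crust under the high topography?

Root depth r = h ρ_c / (ρ_m − ρ_c) = 2.851 km × 2.689 / 0.626 = 12.25 km.
Total thickness = T + h + r = 28.82 km + 2.851 km + 12.25 km = 43.9 km.

43.9 km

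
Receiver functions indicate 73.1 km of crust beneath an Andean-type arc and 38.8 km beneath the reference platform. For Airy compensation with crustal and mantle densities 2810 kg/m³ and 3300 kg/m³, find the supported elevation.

Excess crust Δ = 73.1 km − 38.8 km = 34.3 km, split between elevation h and root r with h + r = Δ.
Airy balance ρ_c h = (ρ_m − ρ_c) r gives r = h ρ_c/(ρ_m − ρ_c), so h (1 + ρ_c/(ρ_m − ρ_c)) = Δ, i.e. h = Δ (ρ_m − ρ_c)/ρ_m.
h = 34.3 km × 490/3300 = 5.09 km.

5.09 km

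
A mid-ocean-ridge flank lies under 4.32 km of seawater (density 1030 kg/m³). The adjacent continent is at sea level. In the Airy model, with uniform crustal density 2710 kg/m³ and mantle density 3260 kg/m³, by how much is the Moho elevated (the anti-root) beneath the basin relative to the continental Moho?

Isostatic balance requires: replacing crust with seawater at the top is compensated by replacing crust with mantle at the base: d (ρ_c − ρ_w) = a (ρ_m − ρ_c).
a = d (ρ_c − ρ_w)/(ρ_m − ρ_c) = 4.32 km × 1680/550 = 13.2 km.

13.2 km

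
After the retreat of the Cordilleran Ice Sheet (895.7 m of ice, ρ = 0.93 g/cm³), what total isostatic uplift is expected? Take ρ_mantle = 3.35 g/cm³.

Removing the load lets mantle flow back in; uplift u satisfies ρ_ice t = ρ_m u.
u = t ρ_ice/ρ_m = 895.7 m × 0.93/3.35 = 249 m.

249 m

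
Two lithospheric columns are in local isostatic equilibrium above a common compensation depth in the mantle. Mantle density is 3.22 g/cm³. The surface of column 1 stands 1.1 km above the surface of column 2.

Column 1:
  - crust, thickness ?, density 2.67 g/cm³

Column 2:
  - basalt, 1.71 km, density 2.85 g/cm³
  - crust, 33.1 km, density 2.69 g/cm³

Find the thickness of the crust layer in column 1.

39.5 km

Take the compensation level at the base of the deeper column (depth z_c below the surface of column 1) and equate Σ ρ_i t_i down to z_c; mantle fills any gap and the z_c terms cancel.
Column 1: x×2.67 + (z_c − 0 − x)×3.22
Column 2: 1.1×0 + 1.71×2.85 + 33.1×2.69 + (z_c − 1.1 − 34.81)×3.22
The z_c×3.22 term appears on both sides and cancels. Collect the known terms of each column as K = Σ(ρt)_known − 3.22 × (depth of known layers): K_1 = 0 − 3.22×0 = 0; K_2 = 93.9125 − 3.22×(1.1 + 34.81) = −21.7177.
Balance: K_1 − x×(3.22 − 2.67) = K_2, so x = (K_1 − K_2)/(3.22 − 2.67) = 21.7177/0.55 = 39.5 km.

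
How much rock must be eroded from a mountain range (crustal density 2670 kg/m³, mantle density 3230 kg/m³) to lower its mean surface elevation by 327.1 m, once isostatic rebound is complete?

Net drop Δ = e − u = e − e ρ_c/ρ_m = e (ρ_m − ρ_c)/ρ_m.
e = Δ ρ_m/(ρ_m − ρ_c) = 327.1 m × 3230/560 = 1890 m.

1890 m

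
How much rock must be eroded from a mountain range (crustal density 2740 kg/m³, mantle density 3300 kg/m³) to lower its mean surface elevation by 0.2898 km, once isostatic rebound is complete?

1.71 km

Net drop Δ = e − u = e − e ρ_c/ρ_m = e (ρ_m − ρ_c)/ρ_m.
e = Δ ρ_m/(ρ_m − ρ_c) = 0.2898 km × 3300/560 = 1.71 km.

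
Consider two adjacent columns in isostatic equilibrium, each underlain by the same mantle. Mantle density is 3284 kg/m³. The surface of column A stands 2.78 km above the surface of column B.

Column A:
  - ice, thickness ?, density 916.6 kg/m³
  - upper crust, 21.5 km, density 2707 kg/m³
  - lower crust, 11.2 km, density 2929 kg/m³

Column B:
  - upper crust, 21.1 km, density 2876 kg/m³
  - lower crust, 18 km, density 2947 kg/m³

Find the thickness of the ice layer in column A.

3.14 km

Take the compensation level at the base of the deeper column (depth z_c below the surface of column A) and equate Σ ρ_i t_i down to z_c; mantle fills any gap and the z_c terms cancel.
Column A: x×916.6 + 21.5×2707 + 11.2×2929 + (z_c − 32.7 − x)×3284
Column B: 2.78×0 + 21.1×2876 + 18×2947 + (z_c − 2.78 − 39.1)×3284
The z_c×3284 term appears on both sides and cancels. Collect the known terms of each column as K = Σ(ρt)_known − 3284 × (depth of known layers): K_A = 91005.3 − 3284×32.7 = −16381.5; K_B = 113729.6 − 3284×(2.78 + 39.1) = −23804.32.
Balance: K_A − x×(3284 − 916.6) = K_B, so x = (K_A − K_B)/(3284 − 916.6) = 7422.82/2367.4 = 3.14 km.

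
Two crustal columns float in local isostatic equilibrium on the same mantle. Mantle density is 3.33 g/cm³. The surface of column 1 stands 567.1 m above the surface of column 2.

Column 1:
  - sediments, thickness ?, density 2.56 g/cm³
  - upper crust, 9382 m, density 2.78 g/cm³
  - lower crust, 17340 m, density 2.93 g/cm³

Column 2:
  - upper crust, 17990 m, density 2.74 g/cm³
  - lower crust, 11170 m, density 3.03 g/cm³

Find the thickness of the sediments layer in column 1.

4880 m

Take the compensation level at the base of the deeper column (depth z_c below the surface of column 1) and equate Σ ρ_i t_i down to z_c; mantle fills any gap and the z_c terms cancel.
Column 1: x×2.56 + 9382×2.78 + 17340×2.93 + (z_c − 26722 − x)×3.33
Column 2: 567.1×0 + 17990×2.74 + 11170×3.03 + (z_c − 567.1 − 29160)×3.33
The z_c×3.33 term appears on both sides and cancels. Collect the known terms of each column as K = Σ(ρt)_known − 3.33 × (depth of known layers): K_1 = 76888.16 − 3.33×26722 = −12096.1; K_2 = 83137.7 − 3.33×(567.1 + 29160) = −15853.543.
Balance: K_1 − x×(3.33 − 2.56) = K_2, so x = (K_1 − K_2)/(3.33 − 2.56) = 3757.44/0.77 = 4880 m.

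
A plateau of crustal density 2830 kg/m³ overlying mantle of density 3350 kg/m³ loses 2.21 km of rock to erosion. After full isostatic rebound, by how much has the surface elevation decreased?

0.343 km

Rebound u = e ρ_c/ρ_m = 2.21 km × 2830/3350 = 1.867 km.
Net surface drop = e − u = 2.21 km − 1.867 km = e (ρ_m − ρ_c)/ρ_m = 0.343 km.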